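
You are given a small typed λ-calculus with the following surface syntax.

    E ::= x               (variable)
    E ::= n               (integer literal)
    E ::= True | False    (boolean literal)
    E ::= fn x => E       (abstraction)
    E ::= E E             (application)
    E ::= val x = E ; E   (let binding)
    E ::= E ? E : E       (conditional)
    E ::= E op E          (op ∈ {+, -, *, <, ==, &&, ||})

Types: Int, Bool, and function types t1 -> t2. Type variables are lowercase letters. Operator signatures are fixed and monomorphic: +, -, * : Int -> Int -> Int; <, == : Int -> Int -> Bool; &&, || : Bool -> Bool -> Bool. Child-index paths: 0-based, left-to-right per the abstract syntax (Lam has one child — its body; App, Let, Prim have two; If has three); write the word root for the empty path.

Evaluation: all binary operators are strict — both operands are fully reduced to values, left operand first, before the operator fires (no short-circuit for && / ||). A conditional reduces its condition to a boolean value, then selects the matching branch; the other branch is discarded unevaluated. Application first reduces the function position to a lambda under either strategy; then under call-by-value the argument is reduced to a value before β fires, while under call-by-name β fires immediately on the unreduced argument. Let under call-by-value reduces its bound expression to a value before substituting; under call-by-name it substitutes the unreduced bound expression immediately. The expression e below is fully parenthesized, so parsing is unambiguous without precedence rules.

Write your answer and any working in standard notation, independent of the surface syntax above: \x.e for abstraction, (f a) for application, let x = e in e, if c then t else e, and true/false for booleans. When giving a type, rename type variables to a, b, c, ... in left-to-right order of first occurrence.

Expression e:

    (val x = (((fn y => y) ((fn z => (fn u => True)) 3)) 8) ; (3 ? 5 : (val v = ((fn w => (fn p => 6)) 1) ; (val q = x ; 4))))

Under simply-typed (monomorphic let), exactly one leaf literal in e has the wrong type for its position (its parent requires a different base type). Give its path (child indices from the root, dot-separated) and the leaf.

Answer: 1.0 : 3

Trace:
y : a
\y._ : a -> a
\u._ : c -> Bool
\z._ : b -> c -> Bool
  unify b -> c -> Bool ~ Int -> d
  unify b ~ Int
  unify c -> Bool ~ d
_ _ : c -> Bool
  unify a -> a ~ (c -> Bool) -> e
  unify a ~ c -> Bool
  unify c -> Bool ~ e
_ _ : c -> Bool
  unify c -> Bool ~ Int -> f
  unify c ~ Int
  unify Bool ~ f
_ _ : Bool
let x : Bool
  unify Int ~ Bool
  FAIL: mismatch Int ~ Bool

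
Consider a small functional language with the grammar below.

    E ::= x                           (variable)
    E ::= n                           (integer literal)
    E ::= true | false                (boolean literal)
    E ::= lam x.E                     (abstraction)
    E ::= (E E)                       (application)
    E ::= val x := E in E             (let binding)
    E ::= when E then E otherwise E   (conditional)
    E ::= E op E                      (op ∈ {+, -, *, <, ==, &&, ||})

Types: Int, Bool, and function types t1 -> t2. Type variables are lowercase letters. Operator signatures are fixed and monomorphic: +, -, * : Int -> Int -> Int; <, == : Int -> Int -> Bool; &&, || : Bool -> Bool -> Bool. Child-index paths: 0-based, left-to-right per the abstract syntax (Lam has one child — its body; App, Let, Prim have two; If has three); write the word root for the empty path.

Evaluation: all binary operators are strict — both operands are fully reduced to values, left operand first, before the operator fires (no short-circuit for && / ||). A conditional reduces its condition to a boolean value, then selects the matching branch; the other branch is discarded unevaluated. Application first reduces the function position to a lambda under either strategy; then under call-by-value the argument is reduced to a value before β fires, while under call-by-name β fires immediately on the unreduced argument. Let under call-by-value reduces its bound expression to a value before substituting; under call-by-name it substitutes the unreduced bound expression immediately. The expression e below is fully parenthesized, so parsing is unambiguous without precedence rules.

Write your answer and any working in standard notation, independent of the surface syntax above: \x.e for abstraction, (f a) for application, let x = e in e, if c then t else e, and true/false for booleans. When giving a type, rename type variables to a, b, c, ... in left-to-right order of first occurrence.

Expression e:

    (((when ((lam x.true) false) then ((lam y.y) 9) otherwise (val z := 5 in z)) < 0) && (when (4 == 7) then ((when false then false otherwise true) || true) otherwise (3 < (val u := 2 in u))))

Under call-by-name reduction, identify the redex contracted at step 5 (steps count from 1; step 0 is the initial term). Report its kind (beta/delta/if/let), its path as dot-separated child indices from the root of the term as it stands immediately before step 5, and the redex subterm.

Working:
step 0: (((if ((\x.true) false) then ((\y.y) 9) else (let z = 5 in z)) < 0) && (if (4 == 7) then ((if false then false else true) || true) else (3 < (let u = 2 in u))))
step 1: [beta@0.0.0] (((if true then ((\y.y) 9) else (let z = 5 in z)) < 0) && (if (4 == 7) then ((if false then false else true) || true) else (3 < (let u = 2 in u))))
step 2: [if@0.0] ((((\y.y) 9) < 0) && (if (4 == 7) then ((if false then false else true) || true) else (3 < (let u = 2 in u))))
step 3: [beta@0.0] ((9 < 0) && (if (4 == 7) then ((if false then false else true) || true) else (3 < (let u = 2 in u))))
step 4: [delta@0] (false && (if (4 == 7) then ((if false then false else true) || true) else (3 < (let u = 2 in u))))
step 5: [delta@1.0] (false && (if false then ((if false then false else true) || true) else (3 < (let u = 2 in u))))

Answer: delta at 1.0 : (4 == 7)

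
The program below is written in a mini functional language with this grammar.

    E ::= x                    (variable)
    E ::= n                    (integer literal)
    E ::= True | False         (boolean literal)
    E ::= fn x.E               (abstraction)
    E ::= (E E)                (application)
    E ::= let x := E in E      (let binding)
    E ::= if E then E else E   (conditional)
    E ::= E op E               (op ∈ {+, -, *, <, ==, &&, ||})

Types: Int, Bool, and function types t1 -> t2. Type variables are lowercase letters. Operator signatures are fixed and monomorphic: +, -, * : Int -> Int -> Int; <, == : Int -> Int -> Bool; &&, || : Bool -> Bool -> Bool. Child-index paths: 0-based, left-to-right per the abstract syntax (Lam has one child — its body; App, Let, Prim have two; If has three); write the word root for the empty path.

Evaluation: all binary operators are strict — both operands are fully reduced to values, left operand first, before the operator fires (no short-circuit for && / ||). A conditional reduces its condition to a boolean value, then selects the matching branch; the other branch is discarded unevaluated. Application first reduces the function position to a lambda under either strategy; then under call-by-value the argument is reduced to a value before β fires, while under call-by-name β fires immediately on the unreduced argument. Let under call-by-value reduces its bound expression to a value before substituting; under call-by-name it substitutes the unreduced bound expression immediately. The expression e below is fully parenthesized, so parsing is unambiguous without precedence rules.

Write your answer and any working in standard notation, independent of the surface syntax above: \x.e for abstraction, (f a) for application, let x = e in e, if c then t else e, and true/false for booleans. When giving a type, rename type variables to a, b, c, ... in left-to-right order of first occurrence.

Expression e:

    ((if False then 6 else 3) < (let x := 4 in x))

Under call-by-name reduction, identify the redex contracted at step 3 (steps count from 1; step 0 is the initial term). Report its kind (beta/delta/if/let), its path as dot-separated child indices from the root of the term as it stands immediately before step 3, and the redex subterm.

Trace:
step 0: ((if false then 6 else 3) < (let x = 4 in x))
step 1: [if@0] (3 < (let x = 4 in x))
step 2: [let@1] (3 < 4)
step 3: [delta@root] true

Answer: delta at root : (3 < 4)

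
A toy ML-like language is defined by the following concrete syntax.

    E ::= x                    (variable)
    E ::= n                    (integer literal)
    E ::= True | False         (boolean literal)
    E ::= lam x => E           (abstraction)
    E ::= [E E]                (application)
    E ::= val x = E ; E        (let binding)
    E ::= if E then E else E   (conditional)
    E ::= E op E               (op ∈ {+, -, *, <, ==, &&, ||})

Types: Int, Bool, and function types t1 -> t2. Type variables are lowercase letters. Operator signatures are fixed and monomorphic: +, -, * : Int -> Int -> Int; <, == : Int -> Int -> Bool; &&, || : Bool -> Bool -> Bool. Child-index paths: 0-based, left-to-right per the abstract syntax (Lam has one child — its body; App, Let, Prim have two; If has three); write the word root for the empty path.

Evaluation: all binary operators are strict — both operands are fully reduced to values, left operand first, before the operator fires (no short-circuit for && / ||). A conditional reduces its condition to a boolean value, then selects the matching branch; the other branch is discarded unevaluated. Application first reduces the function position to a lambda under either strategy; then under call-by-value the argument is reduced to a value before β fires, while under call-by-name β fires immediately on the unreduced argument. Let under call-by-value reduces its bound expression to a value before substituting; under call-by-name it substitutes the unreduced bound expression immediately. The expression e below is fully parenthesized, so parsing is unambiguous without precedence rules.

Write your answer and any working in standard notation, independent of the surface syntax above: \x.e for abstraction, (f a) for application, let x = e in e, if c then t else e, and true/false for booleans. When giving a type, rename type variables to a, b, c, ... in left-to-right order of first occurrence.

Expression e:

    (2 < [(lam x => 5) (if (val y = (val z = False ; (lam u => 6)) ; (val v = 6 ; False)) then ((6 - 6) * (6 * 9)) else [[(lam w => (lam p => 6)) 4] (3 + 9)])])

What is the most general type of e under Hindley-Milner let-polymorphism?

Answer: Bool

Trace:
  unify Int ~ Int
\x._ : a -> Int
let z : Bool
\u._ : b -> Int
let y : forall. b -> Int
let v : Int
  unify Bool ~ Bool
  unify Int ~ Int
  unify Int ~ Int
  unify Int ~ Int
  unify Int ~ Int
  unify Int ~ Int
  unify Int ~ Int
\p._ : d -> Int
\w._ : c -> d -> Int
  unify c -> d -> Int ~ Int -> e
  unify c ~ Int
  unify d -> Int ~ e
_ _ : d -> Int
  unify Int ~ Int
  unify Int ~ Int
  unify d -> Int ~ Int -> f
  unify d ~ Int
  unify Int ~ f
_ _ : Int
  unify Int ~ Int
  unify a -> Int ~ Int -> g
  unify a ~ Int
  unify Int ~ g
_ _ : Int
  unify Int ~ Int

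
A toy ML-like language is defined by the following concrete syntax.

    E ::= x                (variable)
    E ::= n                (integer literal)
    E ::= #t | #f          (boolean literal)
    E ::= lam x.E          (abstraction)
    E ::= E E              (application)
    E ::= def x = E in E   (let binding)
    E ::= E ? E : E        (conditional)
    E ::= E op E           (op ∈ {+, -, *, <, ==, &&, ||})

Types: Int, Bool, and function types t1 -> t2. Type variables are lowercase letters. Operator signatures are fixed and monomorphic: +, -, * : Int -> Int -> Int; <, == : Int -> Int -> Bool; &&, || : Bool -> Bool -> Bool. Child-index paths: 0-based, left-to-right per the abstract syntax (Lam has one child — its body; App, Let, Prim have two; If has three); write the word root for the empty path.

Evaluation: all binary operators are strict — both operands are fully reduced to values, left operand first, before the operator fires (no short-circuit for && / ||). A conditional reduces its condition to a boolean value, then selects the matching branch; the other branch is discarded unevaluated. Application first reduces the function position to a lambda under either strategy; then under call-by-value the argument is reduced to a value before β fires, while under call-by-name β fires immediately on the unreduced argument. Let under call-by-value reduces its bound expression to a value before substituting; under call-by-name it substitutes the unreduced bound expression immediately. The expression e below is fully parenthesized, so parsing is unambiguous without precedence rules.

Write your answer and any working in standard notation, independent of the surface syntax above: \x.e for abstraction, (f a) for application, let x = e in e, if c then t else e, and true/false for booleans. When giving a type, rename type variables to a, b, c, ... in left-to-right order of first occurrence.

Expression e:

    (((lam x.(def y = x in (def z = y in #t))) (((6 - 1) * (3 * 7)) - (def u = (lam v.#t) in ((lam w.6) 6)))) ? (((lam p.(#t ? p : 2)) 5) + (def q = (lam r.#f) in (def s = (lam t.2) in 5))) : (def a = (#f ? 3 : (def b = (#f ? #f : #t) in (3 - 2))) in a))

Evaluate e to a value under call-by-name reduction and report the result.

Trace:
step 0: (if ((\x.(let y = x in (let z = y in true))) (((6 - 1) * (3 * 7)) - (let u = (\v.true) in ((\w.6) 6)))) then (((\p.(if true then p else 2)) 5) + (let q = (\r.false) in (let s = (\t.2) in 5))) else (let a = (if false then 3 else (let b = (if false then false else true) in (3 - 2))) in a))
step 1: [beta@0] (if (let y = (((6 - 1) * (3 * 7)) - (let u = (\v.true) in ((\w.6) 6))) in (let z = y in true)) then (((\p.(if true then p else 2)) 5) + (let q = (\r.false) in (let s = (\t.2) in 5))) else (let a = (if false then 3 else (let b = (if false then false else true) in (3 - 2))) in a))
step 2: [let@0] (if (let z = (((6 - 1) * (3 * 7)) - (let u = (\v.true) in ((\w.6) 6))) in true) then (((\p.(if true then p else 2)) 5) + (let q = (\r.false) in (let s = (\t.2) in 5))) else (let a = (if false then 3 else (let b = (if false then false else true) in (3 - 2))) in a))
step 3: [let@0] (if true then (((\p.(if true then p else 2)) 5) + (let q = (\r.false) in (let s = (\t.2) in 5))) else (let a = (if false then 3 else (let b = (if false then false else true) in (3 - 2))) in a))
step 4: [if@root] (((\p.(if true then p else 2)) 5) + (let q = (\r.false) in (let s = (\t.2) in 5)))
step 5: [beta@0] ((if true then 5 else 2) + (let q = (\r.false) in (let s = (\t.2) in 5)))
step 6: [if@0] (5 + (let q = (\r.false) in (let s = (\t.2) in 5)))
step 7: [let@1] (5 + (let s = (\t.2) in 5))
step 8: [let@1] (5 + 5)
step 9: [delta@root] 10

Answer: 10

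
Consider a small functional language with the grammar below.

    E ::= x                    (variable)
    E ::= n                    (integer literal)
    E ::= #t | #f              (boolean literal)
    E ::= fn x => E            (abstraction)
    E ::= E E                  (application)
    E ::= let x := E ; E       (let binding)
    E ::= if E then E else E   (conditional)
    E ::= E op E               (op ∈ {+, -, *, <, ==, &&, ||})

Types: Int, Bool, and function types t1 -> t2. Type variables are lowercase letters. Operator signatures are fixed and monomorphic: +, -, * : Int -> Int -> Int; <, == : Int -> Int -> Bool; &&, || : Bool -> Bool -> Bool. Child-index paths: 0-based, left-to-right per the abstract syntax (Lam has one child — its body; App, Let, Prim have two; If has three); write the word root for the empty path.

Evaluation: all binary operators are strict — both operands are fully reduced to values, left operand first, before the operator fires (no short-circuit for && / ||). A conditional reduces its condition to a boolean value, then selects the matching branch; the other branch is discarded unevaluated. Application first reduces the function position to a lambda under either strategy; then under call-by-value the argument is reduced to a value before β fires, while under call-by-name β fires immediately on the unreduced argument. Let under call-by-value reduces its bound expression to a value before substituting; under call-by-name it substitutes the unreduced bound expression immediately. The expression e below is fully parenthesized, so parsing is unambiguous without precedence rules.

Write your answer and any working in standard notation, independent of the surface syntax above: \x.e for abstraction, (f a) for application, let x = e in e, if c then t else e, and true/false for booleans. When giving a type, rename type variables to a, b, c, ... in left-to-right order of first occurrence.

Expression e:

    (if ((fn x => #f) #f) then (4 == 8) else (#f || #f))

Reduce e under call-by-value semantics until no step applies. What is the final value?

Trace:
step 0: (if ((\x.false) false) then (4 == 8) else (false || false))
step 1: [beta@0] (if false then (4 == 8) else (false || false))
step 2: [if@root] (false || false)
step 3: [delta@root] false

Answer: false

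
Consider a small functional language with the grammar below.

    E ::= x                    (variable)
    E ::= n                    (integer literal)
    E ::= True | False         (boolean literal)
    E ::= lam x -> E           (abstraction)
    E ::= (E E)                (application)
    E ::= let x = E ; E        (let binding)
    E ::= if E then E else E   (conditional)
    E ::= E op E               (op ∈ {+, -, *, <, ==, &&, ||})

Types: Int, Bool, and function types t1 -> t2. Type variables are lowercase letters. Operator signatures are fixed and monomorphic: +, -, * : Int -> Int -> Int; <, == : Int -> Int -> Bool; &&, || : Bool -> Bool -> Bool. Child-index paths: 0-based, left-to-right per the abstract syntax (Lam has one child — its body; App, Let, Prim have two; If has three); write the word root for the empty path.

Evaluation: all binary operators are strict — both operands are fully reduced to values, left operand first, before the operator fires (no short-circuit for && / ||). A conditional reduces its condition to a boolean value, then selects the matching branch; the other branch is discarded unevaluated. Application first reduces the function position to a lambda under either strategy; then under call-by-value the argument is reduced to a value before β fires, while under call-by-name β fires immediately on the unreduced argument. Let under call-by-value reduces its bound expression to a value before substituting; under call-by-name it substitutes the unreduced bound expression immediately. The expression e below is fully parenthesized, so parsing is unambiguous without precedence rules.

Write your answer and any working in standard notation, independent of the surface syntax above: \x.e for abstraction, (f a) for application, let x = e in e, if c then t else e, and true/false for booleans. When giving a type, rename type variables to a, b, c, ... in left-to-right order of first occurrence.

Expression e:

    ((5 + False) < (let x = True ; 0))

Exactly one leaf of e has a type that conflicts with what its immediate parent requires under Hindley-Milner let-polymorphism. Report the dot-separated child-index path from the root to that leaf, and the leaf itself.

Working:
  unify Int ~ Int
  unify Bool ~ Int
  FAIL: mismatch Bool ~ Int

Answer: 0.1 : false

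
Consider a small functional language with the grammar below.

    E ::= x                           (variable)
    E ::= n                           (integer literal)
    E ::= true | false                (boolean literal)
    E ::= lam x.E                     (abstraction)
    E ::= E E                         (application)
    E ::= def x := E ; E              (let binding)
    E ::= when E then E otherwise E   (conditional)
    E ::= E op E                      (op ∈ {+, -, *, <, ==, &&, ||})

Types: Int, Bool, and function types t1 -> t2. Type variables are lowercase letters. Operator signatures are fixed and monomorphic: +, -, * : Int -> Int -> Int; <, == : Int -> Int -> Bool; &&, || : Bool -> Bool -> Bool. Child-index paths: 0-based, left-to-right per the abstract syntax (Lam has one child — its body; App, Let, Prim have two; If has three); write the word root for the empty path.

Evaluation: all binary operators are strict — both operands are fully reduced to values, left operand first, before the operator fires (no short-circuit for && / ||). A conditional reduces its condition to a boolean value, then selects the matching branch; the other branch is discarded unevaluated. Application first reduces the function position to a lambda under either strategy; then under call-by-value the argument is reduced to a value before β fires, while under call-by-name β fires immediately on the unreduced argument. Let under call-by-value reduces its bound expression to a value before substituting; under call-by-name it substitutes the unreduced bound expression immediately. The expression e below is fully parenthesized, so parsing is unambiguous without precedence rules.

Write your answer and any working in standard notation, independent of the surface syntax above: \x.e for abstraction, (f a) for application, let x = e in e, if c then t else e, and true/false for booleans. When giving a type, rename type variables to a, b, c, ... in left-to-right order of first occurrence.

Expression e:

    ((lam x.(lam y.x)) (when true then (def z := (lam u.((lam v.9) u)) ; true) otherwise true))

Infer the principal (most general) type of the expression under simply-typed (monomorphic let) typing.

Answer: a -> Bool

Trace:
x : a
\y._ : b -> a
\x._ : a -> b -> a
  unify Bool ~ Bool
\v._ : d -> Int
u : c
  unify d -> Int ~ c -> e
  unify d ~ c
  unify Int ~ e
_ _ : Int
\u._ : c -> Int
let z : c -> Int
  unify Bool ~ Bool
  unify a -> b -> a ~ Bool -> f
  unify a ~ Bool
  unify b -> Bool ~ f
_ _ : b -> Bool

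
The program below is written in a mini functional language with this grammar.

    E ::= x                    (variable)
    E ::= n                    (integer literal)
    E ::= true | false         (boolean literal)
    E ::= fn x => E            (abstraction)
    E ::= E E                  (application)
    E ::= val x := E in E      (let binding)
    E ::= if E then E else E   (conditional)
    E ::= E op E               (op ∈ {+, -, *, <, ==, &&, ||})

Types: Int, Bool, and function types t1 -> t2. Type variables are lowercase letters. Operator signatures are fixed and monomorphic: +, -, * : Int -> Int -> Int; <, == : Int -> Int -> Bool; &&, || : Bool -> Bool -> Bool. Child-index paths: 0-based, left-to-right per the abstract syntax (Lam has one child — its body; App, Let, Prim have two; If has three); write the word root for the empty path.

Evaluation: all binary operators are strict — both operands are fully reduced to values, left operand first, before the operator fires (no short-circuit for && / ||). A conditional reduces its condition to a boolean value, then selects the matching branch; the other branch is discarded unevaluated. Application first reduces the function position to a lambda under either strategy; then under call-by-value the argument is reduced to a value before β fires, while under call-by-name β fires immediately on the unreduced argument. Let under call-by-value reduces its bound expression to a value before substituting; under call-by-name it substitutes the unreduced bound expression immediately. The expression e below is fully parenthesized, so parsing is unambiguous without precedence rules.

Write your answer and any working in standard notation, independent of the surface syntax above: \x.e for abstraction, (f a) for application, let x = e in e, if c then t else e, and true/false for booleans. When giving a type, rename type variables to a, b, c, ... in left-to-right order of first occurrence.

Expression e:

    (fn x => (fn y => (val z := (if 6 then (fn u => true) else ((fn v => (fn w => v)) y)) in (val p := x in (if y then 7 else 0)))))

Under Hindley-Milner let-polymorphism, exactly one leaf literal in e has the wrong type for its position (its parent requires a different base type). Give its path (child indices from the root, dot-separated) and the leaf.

Trace:
  unify Int ~ Bool
  FAIL: mismatch Int ~ Bool

Answer: 0.0.0.0 : 6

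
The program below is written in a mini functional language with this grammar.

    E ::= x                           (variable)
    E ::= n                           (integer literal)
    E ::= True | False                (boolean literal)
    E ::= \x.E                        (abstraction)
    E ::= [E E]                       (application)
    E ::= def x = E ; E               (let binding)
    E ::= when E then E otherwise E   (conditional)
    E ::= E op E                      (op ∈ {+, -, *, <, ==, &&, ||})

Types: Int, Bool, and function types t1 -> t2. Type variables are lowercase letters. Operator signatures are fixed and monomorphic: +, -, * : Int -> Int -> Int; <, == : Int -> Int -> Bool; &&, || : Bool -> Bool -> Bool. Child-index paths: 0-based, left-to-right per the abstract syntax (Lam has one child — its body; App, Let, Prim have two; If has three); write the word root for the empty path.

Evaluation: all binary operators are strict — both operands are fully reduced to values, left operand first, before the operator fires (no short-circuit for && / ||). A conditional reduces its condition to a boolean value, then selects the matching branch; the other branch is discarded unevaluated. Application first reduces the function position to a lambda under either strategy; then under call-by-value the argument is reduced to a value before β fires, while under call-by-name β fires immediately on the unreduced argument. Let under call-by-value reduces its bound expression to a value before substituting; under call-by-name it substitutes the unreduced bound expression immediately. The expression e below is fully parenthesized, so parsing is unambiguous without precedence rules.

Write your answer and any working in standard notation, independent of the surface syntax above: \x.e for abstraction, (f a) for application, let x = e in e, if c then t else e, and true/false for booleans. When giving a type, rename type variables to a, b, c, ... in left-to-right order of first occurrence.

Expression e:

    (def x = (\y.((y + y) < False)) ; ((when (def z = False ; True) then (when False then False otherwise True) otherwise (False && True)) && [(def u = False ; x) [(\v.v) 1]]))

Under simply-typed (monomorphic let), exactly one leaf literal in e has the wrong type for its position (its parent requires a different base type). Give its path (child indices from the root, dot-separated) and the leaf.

Working:
y : a
  unify a ~ Int
y : Int
  unify Int ~ Int
  unify Int ~ Int
  unify Bool ~ Int
  FAIL: mismatch Bool ~ Int

Answer: 0.0.1 : false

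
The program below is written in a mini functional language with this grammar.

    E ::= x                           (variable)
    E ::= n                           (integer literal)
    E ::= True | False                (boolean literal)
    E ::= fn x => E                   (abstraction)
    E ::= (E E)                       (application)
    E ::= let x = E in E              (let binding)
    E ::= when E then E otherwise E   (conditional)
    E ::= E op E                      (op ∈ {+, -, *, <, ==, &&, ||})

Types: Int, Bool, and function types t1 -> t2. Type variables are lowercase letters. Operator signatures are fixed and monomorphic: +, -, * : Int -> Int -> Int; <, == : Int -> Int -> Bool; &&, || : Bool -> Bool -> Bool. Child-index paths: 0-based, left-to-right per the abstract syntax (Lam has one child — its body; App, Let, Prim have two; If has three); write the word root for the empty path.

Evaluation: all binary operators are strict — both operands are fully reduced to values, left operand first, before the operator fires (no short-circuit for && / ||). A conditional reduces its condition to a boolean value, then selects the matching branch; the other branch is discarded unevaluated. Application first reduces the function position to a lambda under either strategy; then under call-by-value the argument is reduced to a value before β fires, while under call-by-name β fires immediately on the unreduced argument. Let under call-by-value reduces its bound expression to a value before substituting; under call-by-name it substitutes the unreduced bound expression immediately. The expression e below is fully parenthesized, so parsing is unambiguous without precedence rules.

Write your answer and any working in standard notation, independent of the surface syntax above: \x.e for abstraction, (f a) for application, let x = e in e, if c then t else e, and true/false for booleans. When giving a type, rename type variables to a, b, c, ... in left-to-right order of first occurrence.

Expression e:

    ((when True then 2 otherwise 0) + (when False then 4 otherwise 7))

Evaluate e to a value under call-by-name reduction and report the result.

Answer: 9

Derivation:
step 0: ((if true then 2 else 0) + (if false then 4 else 7))
step 1: [if@0] (2 + (if false then 4 else 7))
step 2: [if@1] (2 + 7)
step 3: [delta@root] 9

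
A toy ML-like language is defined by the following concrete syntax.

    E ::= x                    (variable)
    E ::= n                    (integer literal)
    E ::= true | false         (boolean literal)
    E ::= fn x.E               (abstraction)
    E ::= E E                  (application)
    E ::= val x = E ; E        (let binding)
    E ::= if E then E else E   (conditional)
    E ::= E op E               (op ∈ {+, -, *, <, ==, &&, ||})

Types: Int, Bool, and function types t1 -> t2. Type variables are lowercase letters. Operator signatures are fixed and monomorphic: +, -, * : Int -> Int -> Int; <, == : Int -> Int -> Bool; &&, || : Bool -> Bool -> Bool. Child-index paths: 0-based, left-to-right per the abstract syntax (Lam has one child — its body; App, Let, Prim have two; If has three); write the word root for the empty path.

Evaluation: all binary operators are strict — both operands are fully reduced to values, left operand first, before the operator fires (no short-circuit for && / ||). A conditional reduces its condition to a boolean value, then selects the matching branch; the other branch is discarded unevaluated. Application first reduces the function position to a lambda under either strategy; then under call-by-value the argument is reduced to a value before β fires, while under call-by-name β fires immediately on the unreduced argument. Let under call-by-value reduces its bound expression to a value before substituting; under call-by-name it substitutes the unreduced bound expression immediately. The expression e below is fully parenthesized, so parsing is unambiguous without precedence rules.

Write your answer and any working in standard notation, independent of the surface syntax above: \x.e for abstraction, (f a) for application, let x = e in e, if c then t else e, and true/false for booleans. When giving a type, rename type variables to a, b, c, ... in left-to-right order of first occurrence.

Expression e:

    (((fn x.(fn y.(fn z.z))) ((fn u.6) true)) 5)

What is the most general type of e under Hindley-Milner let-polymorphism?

Working:
z : c
\z._ : c -> c
\y._ : b -> c -> c
\x._ : a -> b -> c -> c
\u._ : d -> Int
  unify d -> Int ~ Bool -> e
  unify d ~ Bool
  unify Int ~ e
_ _ : Int
  unify a -> b -> c -> c ~ Int -> f
  unify a ~ Int
  unify b -> c -> c ~ f
_ _ : b -> c -> c
  unify b -> c -> c ~ Int -> g
  unify b ~ Int
  unify c -> c ~ g
_ _ : c -> c

Answer: a -> a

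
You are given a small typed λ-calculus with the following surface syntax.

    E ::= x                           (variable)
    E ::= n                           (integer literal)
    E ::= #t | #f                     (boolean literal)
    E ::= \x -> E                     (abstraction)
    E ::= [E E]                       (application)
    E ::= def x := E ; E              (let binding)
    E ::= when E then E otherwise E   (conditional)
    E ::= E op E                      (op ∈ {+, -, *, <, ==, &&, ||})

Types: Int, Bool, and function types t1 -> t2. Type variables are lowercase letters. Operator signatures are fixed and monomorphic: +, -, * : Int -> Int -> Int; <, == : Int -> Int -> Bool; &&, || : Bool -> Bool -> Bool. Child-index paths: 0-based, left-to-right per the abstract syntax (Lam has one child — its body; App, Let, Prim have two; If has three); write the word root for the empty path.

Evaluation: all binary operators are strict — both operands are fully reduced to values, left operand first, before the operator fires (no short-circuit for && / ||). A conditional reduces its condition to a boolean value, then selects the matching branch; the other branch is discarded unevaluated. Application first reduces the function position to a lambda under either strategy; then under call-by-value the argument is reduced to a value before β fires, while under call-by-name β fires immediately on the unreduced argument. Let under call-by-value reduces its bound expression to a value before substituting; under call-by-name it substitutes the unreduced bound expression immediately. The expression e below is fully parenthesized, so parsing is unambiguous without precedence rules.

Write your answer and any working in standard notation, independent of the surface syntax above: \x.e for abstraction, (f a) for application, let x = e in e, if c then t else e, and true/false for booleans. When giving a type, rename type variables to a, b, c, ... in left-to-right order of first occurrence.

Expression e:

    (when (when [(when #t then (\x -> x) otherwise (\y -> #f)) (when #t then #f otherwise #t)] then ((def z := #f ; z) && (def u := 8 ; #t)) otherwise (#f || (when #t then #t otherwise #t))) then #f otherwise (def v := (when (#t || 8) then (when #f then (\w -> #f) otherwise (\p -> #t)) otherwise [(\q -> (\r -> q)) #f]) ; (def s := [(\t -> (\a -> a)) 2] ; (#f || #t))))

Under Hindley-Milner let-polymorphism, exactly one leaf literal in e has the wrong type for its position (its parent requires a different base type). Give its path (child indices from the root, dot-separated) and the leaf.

Answer: 2.0.0.1 : 8

Trace:
  unify Bool ~ Bool
x : a
\x._ : a -> a
\y._ : b -> Bool
  unify a -> a ~ b -> Bool
  unify a ~ b
  unify b ~ Bool
  unify Bool ~ Bool
  unify Bool ~ Bool
  unify Bool -> Bool ~ Bool -> c
  unify Bool ~ Bool
  unify Bool ~ c
_ _ : Bool
  unify Bool ~ Bool
let z : Bool
z : Bool
  unify Bool ~ Bool
let u : Int
  unify Bool ~ Bool
  unify Bool ~ Bool
  unify Bool ~ Bool
  unify Bool ~ Bool
  unify Bool ~ Bool
  unify Bool ~ Bool
  unify Bool ~ Bool
  unify Bool ~ Bool
  unify Int ~ Bool
  FAIL: mismatch Int ~ Bool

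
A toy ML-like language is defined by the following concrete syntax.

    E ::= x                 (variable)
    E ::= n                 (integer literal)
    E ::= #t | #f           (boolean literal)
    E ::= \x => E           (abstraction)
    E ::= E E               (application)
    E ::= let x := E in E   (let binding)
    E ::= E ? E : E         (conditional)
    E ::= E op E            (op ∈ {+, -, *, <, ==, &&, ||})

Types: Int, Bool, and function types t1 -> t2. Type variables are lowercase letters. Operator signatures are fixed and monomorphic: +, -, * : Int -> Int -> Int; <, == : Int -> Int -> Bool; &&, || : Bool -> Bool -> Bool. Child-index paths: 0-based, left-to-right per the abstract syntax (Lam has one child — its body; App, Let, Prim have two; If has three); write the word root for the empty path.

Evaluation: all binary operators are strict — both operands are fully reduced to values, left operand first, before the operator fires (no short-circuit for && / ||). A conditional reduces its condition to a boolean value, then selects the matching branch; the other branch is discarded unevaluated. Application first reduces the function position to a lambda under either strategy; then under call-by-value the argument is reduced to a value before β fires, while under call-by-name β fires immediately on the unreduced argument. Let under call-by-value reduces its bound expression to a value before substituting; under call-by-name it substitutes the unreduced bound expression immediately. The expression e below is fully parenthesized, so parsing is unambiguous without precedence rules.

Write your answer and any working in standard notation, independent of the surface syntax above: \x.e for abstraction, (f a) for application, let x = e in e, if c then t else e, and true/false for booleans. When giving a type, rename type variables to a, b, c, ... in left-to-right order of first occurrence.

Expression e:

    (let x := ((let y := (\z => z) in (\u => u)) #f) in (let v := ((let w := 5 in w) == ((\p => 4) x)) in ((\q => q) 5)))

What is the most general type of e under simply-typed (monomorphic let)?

Trace:
z : a
\z._ : a -> a
let y : a -> a
u : b
\u._ : b -> b
  unify b -> b ~ Bool -> c
  unify b ~ Bool
  unify Bool ~ c
_ _ : Bool
let x : Bool
let w : Int
w : Int
  unify Int ~ Int
\p._ : d -> Int
x : Bool
  unify d -> Int ~ Bool -> e
  unify d ~ Bool
  unify Int ~ e
_ _ : Int
  unify Int ~ Int
let v : Bool
q : f
\q._ : f -> f
  unify f -> f ~ Int -> g
  unify f ~ Int
  unify Int ~ g
_ _ : Int

Answer: Int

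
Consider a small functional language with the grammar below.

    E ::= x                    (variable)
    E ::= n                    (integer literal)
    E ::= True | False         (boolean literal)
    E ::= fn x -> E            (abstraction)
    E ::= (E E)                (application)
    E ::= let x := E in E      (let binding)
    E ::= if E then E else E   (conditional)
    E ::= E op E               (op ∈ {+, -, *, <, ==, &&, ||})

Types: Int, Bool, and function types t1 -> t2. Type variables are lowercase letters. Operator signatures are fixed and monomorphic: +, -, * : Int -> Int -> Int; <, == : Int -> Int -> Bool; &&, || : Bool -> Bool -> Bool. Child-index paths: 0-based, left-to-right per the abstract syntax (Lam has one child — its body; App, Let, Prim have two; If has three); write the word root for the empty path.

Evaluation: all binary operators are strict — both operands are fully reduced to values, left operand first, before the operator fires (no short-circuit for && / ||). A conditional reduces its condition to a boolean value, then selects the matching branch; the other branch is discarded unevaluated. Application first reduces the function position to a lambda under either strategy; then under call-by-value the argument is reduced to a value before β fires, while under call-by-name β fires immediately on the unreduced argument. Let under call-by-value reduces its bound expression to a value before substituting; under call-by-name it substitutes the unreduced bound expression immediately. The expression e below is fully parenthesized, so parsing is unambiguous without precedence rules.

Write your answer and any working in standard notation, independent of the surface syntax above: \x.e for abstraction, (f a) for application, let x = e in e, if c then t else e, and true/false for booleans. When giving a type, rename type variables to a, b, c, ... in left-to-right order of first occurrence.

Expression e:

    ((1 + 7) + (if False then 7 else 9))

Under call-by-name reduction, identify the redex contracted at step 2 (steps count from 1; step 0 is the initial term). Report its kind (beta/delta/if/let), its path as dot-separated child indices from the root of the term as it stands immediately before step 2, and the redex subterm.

Trace:
step 0: ((1 + 7) + (if false then 7 else 9))
step 1: [delta@0] (8 + (if false then 7 else 9))
step 2: [if@1] (8 + 9)

Answer: if at 1 : (if false then 7 else 9)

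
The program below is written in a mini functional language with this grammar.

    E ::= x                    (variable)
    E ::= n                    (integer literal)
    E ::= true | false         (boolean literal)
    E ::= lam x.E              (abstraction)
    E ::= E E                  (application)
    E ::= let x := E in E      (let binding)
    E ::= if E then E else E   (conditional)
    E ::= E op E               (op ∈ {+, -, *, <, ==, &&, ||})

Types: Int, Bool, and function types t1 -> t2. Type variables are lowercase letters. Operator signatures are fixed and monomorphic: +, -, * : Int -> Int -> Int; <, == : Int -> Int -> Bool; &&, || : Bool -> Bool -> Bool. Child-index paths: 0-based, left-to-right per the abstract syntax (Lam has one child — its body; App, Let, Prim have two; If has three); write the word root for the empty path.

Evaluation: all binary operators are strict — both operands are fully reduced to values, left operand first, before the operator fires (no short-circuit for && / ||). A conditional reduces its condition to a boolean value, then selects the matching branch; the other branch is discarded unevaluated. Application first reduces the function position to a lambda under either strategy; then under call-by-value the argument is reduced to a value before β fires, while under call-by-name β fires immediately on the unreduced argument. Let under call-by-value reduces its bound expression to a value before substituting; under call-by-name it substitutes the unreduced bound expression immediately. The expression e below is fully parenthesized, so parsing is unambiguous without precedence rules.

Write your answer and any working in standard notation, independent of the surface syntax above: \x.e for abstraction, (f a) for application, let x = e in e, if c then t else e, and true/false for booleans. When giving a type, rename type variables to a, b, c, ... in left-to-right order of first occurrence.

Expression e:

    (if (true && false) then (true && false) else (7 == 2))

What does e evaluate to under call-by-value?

Answer: false

Trace:
step 0: (if (true && false) then (true && false) else (7 == 2))
step 1: [delta@0] (if false then (true && false) else (7 == 2))
step 2: [if@root] (7 == 2)
step 3: [delta@root] false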